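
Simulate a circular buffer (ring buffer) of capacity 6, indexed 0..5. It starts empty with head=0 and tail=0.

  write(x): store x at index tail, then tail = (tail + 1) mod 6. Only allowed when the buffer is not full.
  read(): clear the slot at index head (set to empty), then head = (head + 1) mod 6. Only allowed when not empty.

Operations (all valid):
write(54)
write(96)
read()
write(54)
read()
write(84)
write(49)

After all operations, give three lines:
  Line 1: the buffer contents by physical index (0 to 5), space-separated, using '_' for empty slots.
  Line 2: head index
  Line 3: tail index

Answer: _ _ 54 84 49 _
2
5

Derivation:
write(54): buf=[54 _ _ _ _ _], head=0, tail=1, size=1
write(96): buf=[54 96 _ _ _ _], head=0, tail=2, size=2
read(): buf=[_ 96 _ _ _ _], head=1, tail=2, size=1
write(54): buf=[_ 96 54 _ _ _], head=1, tail=3, size=2
read(): buf=[_ _ 54 _ _ _], head=2, tail=3, size=1
write(84): buf=[_ _ 54 84 _ _], head=2, tail=4, size=2
write(49): buf=[_ _ 54 84 49 _], head=2, tail=5, size=3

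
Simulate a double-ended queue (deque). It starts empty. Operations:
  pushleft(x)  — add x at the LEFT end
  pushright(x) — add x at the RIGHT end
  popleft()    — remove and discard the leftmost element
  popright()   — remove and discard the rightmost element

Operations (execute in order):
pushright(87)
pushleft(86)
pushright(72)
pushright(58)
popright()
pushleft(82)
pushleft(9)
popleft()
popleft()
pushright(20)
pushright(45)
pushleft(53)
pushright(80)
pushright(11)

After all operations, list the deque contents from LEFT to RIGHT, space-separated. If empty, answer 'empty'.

Answer: 53 86 87 72 20 45 80 11

Derivation:
pushright(87): [87]
pushleft(86): [86, 87]
pushright(72): [86, 87, 72]
pushright(58): [86, 87, 72, 58]
popright(): [86, 87, 72]
pushleft(82): [82, 86, 87, 72]
pushleft(9): [9, 82, 86, 87, 72]
popleft(): [82, 86, 87, 72]
popleft(): [86, 87, 72]
pushright(20): [86, 87, 72, 20]
pushright(45): [86, 87, 72, 20, 45]
pushleft(53): [53, 86, 87, 72, 20, 45]
pushright(80): [53, 86, 87, 72, 20, 45, 80]
pushright(11): [53, 86, 87, 72, 20, 45, 80, 11]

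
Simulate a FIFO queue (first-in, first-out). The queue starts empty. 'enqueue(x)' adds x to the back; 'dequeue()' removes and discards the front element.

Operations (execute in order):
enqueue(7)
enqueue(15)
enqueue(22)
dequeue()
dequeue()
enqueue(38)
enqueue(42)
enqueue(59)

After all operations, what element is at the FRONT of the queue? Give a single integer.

Answer: 22

Derivation:
enqueue(7): queue = [7]
enqueue(15): queue = [7, 15]
enqueue(22): queue = [7, 15, 22]
dequeue(): queue = [15, 22]
dequeue(): queue = [22]
enqueue(38): queue = [22, 38]
enqueue(42): queue = [22, 38, 42]
enqueue(59): queue = [22, 38, 42, 59]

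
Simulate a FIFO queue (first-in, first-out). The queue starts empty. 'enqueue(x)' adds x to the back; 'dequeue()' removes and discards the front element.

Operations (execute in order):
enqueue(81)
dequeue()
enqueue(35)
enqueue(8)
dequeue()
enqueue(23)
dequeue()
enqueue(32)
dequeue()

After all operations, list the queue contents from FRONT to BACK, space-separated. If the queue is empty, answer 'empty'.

Answer: 32

Derivation:
enqueue(81): [81]
dequeue(): []
enqueue(35): [35]
enqueue(8): [35, 8]
dequeue(): [8]
enqueue(23): [8, 23]
dequeue(): [23]
enqueue(32): [23, 32]
dequeue(): [32]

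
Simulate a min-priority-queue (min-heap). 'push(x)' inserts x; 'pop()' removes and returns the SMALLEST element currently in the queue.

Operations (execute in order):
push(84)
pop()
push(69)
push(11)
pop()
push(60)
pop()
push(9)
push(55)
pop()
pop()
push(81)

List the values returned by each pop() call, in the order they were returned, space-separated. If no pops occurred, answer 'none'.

Answer: 84 11 60 9 55

Derivation:
push(84): heap contents = [84]
pop() → 84: heap contents = []
push(69): heap contents = [69]
push(11): heap contents = [11, 69]
pop() → 11: heap contents = [69]
push(60): heap contents = [60, 69]
pop() → 60: heap contents = [69]
push(9): heap contents = [9, 69]
push(55): heap contents = [9, 55, 69]
pop() → 9: heap contents = [55, 69]
pop() → 55: heap contents = [69]
push(81): heap contents = [69, 81]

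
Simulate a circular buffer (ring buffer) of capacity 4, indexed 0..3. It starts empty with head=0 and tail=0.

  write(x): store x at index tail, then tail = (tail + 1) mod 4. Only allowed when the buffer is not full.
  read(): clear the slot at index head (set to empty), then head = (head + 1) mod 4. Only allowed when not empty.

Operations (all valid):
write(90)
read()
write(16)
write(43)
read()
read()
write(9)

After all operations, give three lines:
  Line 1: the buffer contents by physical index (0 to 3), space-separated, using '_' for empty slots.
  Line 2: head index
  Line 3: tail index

Answer: _ _ _ 9
3
0

Derivation:
write(90): buf=[90 _ _ _], head=0, tail=1, size=1
read(): buf=[_ _ _ _], head=1, tail=1, size=0
write(16): buf=[_ 16 _ _], head=1, tail=2, size=1
write(43): buf=[_ 16 43 _], head=1, tail=3, size=2
read(): buf=[_ _ 43 _], head=2, tail=3, size=1
read(): buf=[_ _ _ _], head=3, tail=3, size=0
write(9): buf=[_ _ _ 9], head=3, tail=0, size=1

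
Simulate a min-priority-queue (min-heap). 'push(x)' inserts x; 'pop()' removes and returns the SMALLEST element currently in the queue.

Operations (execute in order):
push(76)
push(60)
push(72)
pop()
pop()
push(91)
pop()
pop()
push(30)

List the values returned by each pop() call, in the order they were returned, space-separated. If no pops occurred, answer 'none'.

push(76): heap contents = [76]
push(60): heap contents = [60, 76]
push(72): heap contents = [60, 72, 76]
pop() → 60: heap contents = [72, 76]
pop() → 72: heap contents = [76]
push(91): heap contents = [76, 91]
pop() → 76: heap contents = [91]
pop() → 91: heap contents = []
push(30): heap contents = [30]

Answer: 60 72 76 91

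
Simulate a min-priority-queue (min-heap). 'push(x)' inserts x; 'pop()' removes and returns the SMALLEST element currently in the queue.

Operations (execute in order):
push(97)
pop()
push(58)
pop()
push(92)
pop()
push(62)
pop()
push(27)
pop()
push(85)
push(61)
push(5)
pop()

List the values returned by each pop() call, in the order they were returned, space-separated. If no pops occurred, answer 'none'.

push(97): heap contents = [97]
pop() → 97: heap contents = []
push(58): heap contents = [58]
pop() → 58: heap contents = []
push(92): heap contents = [92]
pop() → 92: heap contents = []
push(62): heap contents = [62]
pop() → 62: heap contents = []
push(27): heap contents = [27]
pop() → 27: heap contents = []
push(85): heap contents = [85]
push(61): heap contents = [61, 85]
push(5): heap contents = [5, 61, 85]
pop() → 5: heap contents = [61, 85]

Answer: 97 58 92 62 27 5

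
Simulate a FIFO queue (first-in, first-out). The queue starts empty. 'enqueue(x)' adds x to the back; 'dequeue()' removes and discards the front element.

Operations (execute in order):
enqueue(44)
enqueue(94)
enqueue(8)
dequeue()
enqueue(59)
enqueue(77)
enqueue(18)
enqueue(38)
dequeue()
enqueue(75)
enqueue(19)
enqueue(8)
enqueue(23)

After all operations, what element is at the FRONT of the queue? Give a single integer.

enqueue(44): queue = [44]
enqueue(94): queue = [44, 94]
enqueue(8): queue = [44, 94, 8]
dequeue(): queue = [94, 8]
enqueue(59): queue = [94, 8, 59]
enqueue(77): queue = [94, 8, 59, 77]
enqueue(18): queue = [94, 8, 59, 77, 18]
enqueue(38): queue = [94, 8, 59, 77, 18, 38]
dequeue(): queue = [8, 59, 77, 18, 38]
enqueue(75): queue = [8, 59, 77, 18, 38, 75]
enqueue(19): queue = [8, 59, 77, 18, 38, 75, 19]
enqueue(8): queue = [8, 59, 77, 18, 38, 75, 19, 8]
enqueue(23): queue = [8, 59, 77, 18, 38, 75, 19, 8, 23]

Answer: 8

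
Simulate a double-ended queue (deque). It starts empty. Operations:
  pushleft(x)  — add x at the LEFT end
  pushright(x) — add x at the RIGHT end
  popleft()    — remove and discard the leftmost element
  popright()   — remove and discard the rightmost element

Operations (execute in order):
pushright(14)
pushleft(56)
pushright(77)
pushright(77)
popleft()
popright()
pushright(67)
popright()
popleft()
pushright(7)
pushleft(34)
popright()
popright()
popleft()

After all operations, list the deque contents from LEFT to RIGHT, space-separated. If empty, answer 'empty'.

Answer: empty

Derivation:
pushright(14): [14]
pushleft(56): [56, 14]
pushright(77): [56, 14, 77]
pushright(77): [56, 14, 77, 77]
popleft(): [14, 77, 77]
popright(): [14, 77]
pushright(67): [14, 77, 67]
popright(): [14, 77]
popleft(): [77]
pushright(7): [77, 7]
pushleft(34): [34, 77, 7]
popright(): [34, 77]
popright(): [34]
popleft(): []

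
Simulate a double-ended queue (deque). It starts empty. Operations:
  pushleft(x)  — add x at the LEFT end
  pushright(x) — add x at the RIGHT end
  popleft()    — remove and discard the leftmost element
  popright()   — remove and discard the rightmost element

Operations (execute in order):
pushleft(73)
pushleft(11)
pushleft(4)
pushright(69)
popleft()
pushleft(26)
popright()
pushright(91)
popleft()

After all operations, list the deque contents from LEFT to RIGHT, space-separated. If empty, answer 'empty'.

pushleft(73): [73]
pushleft(11): [11, 73]
pushleft(4): [4, 11, 73]
pushright(69): [4, 11, 73, 69]
popleft(): [11, 73, 69]
pushleft(26): [26, 11, 73, 69]
popright(): [26, 11, 73]
pushright(91): [26, 11, 73, 91]
popleft(): [11, 73, 91]

Answer: 11 73 91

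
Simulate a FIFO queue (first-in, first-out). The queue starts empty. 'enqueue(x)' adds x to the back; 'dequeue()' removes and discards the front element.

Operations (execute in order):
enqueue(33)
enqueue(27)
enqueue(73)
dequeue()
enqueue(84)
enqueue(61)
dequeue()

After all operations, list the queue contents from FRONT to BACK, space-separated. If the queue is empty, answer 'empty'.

Answer: 73 84 61

Derivation:
enqueue(33): [33]
enqueue(27): [33, 27]
enqueue(73): [33, 27, 73]
dequeue(): [27, 73]
enqueue(84): [27, 73, 84]
enqueue(61): [27, 73, 84, 61]
dequeue(): [73, 84, 61]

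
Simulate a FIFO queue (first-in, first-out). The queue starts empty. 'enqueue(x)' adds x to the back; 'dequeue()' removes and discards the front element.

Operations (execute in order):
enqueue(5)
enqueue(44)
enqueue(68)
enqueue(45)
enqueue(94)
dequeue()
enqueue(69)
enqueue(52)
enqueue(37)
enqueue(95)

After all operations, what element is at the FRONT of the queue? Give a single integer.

enqueue(5): queue = [5]
enqueue(44): queue = [5, 44]
enqueue(68): queue = [5, 44, 68]
enqueue(45): queue = [5, 44, 68, 45]
enqueue(94): queue = [5, 44, 68, 45, 94]
dequeue(): queue = [44, 68, 45, 94]
enqueue(69): queue = [44, 68, 45, 94, 69]
enqueue(52): queue = [44, 68, 45, 94, 69, 52]
enqueue(37): queue = [44, 68, 45, 94, 69, 52, 37]
enqueue(95): queue = [44, 68, 45, 94, 69, 52, 37, 95]

Answer: 44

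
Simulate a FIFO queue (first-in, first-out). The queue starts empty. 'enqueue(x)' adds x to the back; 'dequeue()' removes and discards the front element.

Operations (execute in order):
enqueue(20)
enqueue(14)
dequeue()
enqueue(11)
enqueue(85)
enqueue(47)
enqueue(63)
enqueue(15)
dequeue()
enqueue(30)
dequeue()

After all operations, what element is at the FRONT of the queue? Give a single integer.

Answer: 85

Derivation:
enqueue(20): queue = [20]
enqueue(14): queue = [20, 14]
dequeue(): queue = [14]
enqueue(11): queue = [14, 11]
enqueue(85): queue = [14, 11, 85]
enqueue(47): queue = [14, 11, 85, 47]
enqueue(63): queue = [14, 11, 85, 47, 63]
enqueue(15): queue = [14, 11, 85, 47, 63, 15]
dequeue(): queue = [11, 85, 47, 63, 15]
enqueue(30): queue = [11, 85, 47, 63, 15, 30]
dequeue(): queue = [85, 47, 63, 15, 30]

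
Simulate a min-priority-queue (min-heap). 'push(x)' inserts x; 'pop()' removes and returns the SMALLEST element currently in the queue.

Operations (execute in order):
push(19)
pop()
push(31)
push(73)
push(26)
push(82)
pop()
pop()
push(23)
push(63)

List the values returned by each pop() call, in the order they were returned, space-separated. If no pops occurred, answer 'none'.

Answer: 19 26 31

Derivation:
push(19): heap contents = [19]
pop() → 19: heap contents = []
push(31): heap contents = [31]
push(73): heap contents = [31, 73]
push(26): heap contents = [26, 31, 73]
push(82): heap contents = [26, 31, 73, 82]
pop() → 26: heap contents = [31, 73, 82]
pop() → 31: heap contents = [73, 82]
push(23): heap contents = [23, 73, 82]
push(63): heap contents = [23, 63, 73, 82]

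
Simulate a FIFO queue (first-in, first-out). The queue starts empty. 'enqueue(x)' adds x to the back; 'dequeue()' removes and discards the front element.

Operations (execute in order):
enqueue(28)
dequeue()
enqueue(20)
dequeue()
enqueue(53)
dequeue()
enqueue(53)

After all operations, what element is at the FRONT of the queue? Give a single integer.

Answer: 53

Derivation:
enqueue(28): queue = [28]
dequeue(): queue = []
enqueue(20): queue = [20]
dequeue(): queue = []
enqueue(53): queue = [53]
dequeue(): queue = []
enqueue(53): queue = [53]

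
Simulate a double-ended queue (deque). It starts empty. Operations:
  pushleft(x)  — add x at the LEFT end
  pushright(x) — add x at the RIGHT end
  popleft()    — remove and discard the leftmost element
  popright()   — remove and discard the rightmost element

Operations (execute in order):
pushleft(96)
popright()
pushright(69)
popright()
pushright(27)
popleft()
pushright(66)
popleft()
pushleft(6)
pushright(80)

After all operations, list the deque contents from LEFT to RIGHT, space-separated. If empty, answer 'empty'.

pushleft(96): [96]
popright(): []
pushright(69): [69]
popright(): []
pushright(27): [27]
popleft(): []
pushright(66): [66]
popleft(): []
pushleft(6): [6]
pushright(80): [6, 80]

Answer: 6 80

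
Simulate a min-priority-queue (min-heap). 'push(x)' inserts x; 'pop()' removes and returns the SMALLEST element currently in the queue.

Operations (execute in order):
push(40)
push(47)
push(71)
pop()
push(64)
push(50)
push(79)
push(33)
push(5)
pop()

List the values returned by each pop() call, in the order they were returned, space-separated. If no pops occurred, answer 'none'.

Answer: 40 5

Derivation:
push(40): heap contents = [40]
push(47): heap contents = [40, 47]
push(71): heap contents = [40, 47, 71]
pop() → 40: heap contents = [47, 71]
push(64): heap contents = [47, 64, 71]
push(50): heap contents = [47, 50, 64, 71]
push(79): heap contents = [47, 50, 64, 71, 79]
push(33): heap contents = [33, 47, 50, 64, 71, 79]
push(5): heap contents = [5, 33, 47, 50, 64, 71, 79]
pop() → 5: heap contents = [33, 47, 50, 64, 71, 79]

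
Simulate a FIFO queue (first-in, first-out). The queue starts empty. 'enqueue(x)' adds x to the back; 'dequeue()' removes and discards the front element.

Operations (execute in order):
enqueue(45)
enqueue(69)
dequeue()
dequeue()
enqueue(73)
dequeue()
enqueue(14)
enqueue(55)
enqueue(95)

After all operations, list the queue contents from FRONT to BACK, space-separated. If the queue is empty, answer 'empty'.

enqueue(45): [45]
enqueue(69): [45, 69]
dequeue(): [69]
dequeue(): []
enqueue(73): [73]
dequeue(): []
enqueue(14): [14]
enqueue(55): [14, 55]
enqueue(95): [14, 55, 95]

Answer: 14 55 95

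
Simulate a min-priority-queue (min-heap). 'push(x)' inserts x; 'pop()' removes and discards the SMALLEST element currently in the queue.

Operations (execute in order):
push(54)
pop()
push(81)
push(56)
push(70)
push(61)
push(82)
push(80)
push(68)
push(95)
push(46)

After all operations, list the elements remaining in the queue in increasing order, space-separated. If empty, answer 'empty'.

Answer: 46 56 61 68 70 80 81 82 95

Derivation:
push(54): heap contents = [54]
pop() → 54: heap contents = []
push(81): heap contents = [81]
push(56): heap contents = [56, 81]
push(70): heap contents = [56, 70, 81]
push(61): heap contents = [56, 61, 70, 81]
push(82): heap contents = [56, 61, 70, 81, 82]
push(80): heap contents = [56, 61, 70, 80, 81, 82]
push(68): heap contents = [56, 61, 68, 70, 80, 81, 82]
push(95): heap contents = [56, 61, 68, 70, 80, 81, 82, 95]
push(46): heap contents = [46, 56, 61, 68, 70, 80, 81, 82, 95]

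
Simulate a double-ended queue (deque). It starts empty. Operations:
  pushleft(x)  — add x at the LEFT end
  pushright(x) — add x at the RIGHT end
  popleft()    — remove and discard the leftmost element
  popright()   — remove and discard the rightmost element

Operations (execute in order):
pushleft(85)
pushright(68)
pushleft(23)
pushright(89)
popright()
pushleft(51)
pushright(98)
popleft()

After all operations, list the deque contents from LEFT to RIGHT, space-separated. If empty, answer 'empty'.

Answer: 23 85 68 98

Derivation:
pushleft(85): [85]
pushright(68): [85, 68]
pushleft(23): [23, 85, 68]
pushright(89): [23, 85, 68, 89]
popright(): [23, 85, 68]
pushleft(51): [51, 23, 85, 68]
pushright(98): [51, 23, 85, 68, 98]
popleft(): [23, 85, 68, 98]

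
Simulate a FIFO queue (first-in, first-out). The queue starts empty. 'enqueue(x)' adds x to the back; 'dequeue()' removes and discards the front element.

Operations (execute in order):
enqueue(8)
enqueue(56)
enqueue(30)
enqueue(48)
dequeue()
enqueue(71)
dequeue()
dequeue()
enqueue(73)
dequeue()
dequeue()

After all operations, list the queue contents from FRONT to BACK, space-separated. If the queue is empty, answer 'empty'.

enqueue(8): [8]
enqueue(56): [8, 56]
enqueue(30): [8, 56, 30]
enqueue(48): [8, 56, 30, 48]
dequeue(): [56, 30, 48]
enqueue(71): [56, 30, 48, 71]
dequeue(): [30, 48, 71]
dequeue(): [48, 71]
enqueue(73): [48, 71, 73]
dequeue(): [71, 73]
dequeue(): [73]

Answer: 73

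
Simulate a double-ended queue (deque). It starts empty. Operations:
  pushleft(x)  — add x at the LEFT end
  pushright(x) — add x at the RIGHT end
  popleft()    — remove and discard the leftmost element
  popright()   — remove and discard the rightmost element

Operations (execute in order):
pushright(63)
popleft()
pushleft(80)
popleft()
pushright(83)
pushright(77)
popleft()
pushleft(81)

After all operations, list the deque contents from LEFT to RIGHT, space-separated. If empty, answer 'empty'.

pushright(63): [63]
popleft(): []
pushleft(80): [80]
popleft(): []
pushright(83): [83]
pushright(77): [83, 77]
popleft(): [77]
pushleft(81): [81, 77]

Answer: 81 77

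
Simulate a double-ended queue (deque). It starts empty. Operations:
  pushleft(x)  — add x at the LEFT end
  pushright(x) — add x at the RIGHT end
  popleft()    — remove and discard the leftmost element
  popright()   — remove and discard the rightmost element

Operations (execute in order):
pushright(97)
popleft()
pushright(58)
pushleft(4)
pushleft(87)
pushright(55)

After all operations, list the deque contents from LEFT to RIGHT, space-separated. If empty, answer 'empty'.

Answer: 87 4 58 55

Derivation:
pushright(97): [97]
popleft(): []
pushright(58): [58]
pushleft(4): [4, 58]
pushleft(87): [87, 4, 58]
pushright(55): [87, 4, 58, 55]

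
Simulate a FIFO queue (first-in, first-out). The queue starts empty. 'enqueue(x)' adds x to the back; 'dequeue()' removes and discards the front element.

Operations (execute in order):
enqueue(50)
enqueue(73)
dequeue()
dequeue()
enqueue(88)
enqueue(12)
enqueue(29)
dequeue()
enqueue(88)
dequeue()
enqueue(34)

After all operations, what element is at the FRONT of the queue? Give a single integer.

enqueue(50): queue = [50]
enqueue(73): queue = [50, 73]
dequeue(): queue = [73]
dequeue(): queue = []
enqueue(88): queue = [88]
enqueue(12): queue = [88, 12]
enqueue(29): queue = [88, 12, 29]
dequeue(): queue = [12, 29]
enqueue(88): queue = [12, 29, 88]
dequeue(): queue = [29, 88]
enqueue(34): queue = [29, 88, 34]

Answer: 29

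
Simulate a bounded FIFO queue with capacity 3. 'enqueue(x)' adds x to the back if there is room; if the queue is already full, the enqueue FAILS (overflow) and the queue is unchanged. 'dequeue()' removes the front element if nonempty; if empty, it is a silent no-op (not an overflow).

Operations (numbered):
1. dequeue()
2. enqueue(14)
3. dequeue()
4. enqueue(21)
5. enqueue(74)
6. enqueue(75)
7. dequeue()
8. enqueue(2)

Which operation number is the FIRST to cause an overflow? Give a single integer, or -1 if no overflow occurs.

1. dequeue(): empty, no-op, size=0
2. enqueue(14): size=1
3. dequeue(): size=0
4. enqueue(21): size=1
5. enqueue(74): size=2
6. enqueue(75): size=3
7. dequeue(): size=2
8. enqueue(2): size=3

Answer: -1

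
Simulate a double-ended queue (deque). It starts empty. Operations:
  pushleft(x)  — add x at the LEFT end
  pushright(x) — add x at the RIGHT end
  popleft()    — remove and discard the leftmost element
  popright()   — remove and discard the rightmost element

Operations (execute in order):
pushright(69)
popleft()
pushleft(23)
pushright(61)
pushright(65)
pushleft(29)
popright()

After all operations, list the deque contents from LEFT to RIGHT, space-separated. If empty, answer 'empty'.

pushright(69): [69]
popleft(): []
pushleft(23): [23]
pushright(61): [23, 61]
pushright(65): [23, 61, 65]
pushleft(29): [29, 23, 61, 65]
popright(): [29, 23, 61]

Answer: 29 23 61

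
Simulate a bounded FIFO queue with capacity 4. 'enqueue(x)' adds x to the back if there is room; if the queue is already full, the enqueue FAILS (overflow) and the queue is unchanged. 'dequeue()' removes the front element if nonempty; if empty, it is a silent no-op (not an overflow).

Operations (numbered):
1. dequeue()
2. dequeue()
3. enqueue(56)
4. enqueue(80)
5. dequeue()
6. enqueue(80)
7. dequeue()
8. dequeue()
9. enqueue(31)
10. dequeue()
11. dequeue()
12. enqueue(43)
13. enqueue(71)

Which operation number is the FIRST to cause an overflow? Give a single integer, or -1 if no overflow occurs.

1. dequeue(): empty, no-op, size=0
2. dequeue(): empty, no-op, size=0
3. enqueue(56): size=1
4. enqueue(80): size=2
5. dequeue(): size=1
6. enqueue(80): size=2
7. dequeue(): size=1
8. dequeue(): size=0
9. enqueue(31): size=1
10. dequeue(): size=0
11. dequeue(): empty, no-op, size=0
12. enqueue(43): size=1
13. enqueue(71): size=2

Answer: -1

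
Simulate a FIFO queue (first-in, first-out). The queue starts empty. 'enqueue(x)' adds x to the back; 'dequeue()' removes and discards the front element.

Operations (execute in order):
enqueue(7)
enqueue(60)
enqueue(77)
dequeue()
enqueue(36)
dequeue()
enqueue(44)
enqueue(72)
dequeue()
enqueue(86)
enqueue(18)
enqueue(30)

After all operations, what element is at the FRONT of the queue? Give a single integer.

enqueue(7): queue = [7]
enqueue(60): queue = [7, 60]
enqueue(77): queue = [7, 60, 77]
dequeue(): queue = [60, 77]
enqueue(36): queue = [60, 77, 36]
dequeue(): queue = [77, 36]
enqueue(44): queue = [77, 36, 44]
enqueue(72): queue = [77, 36, 44, 72]
dequeue(): queue = [36, 44, 72]
enqueue(86): queue = [36, 44, 72, 86]
enqueue(18): queue = [36, 44, 72, 86, 18]
enqueue(30): queue = [36, 44, 72, 86, 18, 30]

Answer: 36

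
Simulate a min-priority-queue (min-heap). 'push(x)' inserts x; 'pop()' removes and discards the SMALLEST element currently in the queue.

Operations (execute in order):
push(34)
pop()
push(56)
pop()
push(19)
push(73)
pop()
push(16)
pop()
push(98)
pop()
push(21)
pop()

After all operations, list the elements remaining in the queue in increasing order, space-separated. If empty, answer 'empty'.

Answer: 98

Derivation:
push(34): heap contents = [34]
pop() → 34: heap contents = []
push(56): heap contents = [56]
pop() → 56: heap contents = []
push(19): heap contents = [19]
push(73): heap contents = [19, 73]
pop() → 19: heap contents = [73]
push(16): heap contents = [16, 73]
pop() → 16: heap contents = [73]
push(98): heap contents = [73, 98]
pop() → 73: heap contents = [98]
push(21): heap contents = [21, 98]
pop() → 21: heap contents = [98]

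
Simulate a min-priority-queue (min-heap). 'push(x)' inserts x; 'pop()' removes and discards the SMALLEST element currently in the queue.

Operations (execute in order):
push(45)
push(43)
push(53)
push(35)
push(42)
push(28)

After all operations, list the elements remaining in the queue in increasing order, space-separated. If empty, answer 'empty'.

push(45): heap contents = [45]
push(43): heap contents = [43, 45]
push(53): heap contents = [43, 45, 53]
push(35): heap contents = [35, 43, 45, 53]
push(42): heap contents = [35, 42, 43, 45, 53]
push(28): heap contents = [28, 35, 42, 43, 45, 53]

Answer: 28 35 42 43 45 53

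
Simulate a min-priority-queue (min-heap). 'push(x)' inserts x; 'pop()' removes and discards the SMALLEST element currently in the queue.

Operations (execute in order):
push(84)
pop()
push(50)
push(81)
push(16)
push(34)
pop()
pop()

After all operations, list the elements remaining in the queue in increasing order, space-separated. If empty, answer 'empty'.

push(84): heap contents = [84]
pop() → 84: heap contents = []
push(50): heap contents = [50]
push(81): heap contents = [50, 81]
push(16): heap contents = [16, 50, 81]
push(34): heap contents = [16, 34, 50, 81]
pop() → 16: heap contents = [34, 50, 81]
pop() → 34: heap contents = [50, 81]

Answer: 50 81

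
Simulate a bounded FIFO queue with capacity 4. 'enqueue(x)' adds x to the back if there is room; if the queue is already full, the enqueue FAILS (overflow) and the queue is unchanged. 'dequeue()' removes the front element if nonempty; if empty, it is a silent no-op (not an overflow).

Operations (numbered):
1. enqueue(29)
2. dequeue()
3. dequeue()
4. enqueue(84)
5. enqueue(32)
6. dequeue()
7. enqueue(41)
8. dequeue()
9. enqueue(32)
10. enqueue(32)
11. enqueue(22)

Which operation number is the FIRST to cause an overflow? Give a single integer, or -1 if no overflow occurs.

1. enqueue(29): size=1
2. dequeue(): size=0
3. dequeue(): empty, no-op, size=0
4. enqueue(84): size=1
5. enqueue(32): size=2
6. dequeue(): size=1
7. enqueue(41): size=2
8. dequeue(): size=1
9. enqueue(32): size=2
10. enqueue(32): size=3
11. enqueue(22): size=4

Answer: -1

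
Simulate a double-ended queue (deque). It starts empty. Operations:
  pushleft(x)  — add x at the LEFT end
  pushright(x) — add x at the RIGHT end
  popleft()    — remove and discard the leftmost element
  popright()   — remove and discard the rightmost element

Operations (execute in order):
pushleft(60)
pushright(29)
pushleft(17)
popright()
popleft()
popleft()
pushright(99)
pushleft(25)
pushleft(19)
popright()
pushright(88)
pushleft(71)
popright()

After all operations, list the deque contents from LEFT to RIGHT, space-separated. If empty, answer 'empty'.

pushleft(60): [60]
pushright(29): [60, 29]
pushleft(17): [17, 60, 29]
popright(): [17, 60]
popleft(): [60]
popleft(): []
pushright(99): [99]
pushleft(25): [25, 99]
pushleft(19): [19, 25, 99]
popright(): [19, 25]
pushright(88): [19, 25, 88]
pushleft(71): [71, 19, 25, 88]
popright(): [71, 19, 25]

Answer: 71 19 25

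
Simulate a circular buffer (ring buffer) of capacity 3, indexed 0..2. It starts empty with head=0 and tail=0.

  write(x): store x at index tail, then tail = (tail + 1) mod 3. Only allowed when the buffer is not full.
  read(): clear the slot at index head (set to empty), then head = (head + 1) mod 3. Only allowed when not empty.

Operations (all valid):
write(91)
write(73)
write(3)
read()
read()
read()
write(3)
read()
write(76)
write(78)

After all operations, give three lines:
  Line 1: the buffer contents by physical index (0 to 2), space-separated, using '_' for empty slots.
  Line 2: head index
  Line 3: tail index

write(91): buf=[91 _ _], head=0, tail=1, size=1
write(73): buf=[91 73 _], head=0, tail=2, size=2
write(3): buf=[91 73 3], head=0, tail=0, size=3
read(): buf=[_ 73 3], head=1, tail=0, size=2
read(): buf=[_ _ 3], head=2, tail=0, size=1
read(): buf=[_ _ _], head=0, tail=0, size=0
write(3): buf=[3 _ _], head=0, tail=1, size=1
read(): buf=[_ _ _], head=1, tail=1, size=0
write(76): buf=[_ 76 _], head=1, tail=2, size=1
write(78): buf=[_ 76 78], head=1, tail=0, size=2

Answer: _ 76 78
1
0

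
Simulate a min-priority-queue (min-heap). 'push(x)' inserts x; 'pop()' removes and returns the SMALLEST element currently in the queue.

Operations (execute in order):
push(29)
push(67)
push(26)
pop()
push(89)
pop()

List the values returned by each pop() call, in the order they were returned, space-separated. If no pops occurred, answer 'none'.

Answer: 26 29

Derivation:
push(29): heap contents = [29]
push(67): heap contents = [29, 67]
push(26): heap contents = [26, 29, 67]
pop() → 26: heap contents = [29, 67]
push(89): heap contents = [29, 67, 89]
pop() → 29: heap contents = [67, 89]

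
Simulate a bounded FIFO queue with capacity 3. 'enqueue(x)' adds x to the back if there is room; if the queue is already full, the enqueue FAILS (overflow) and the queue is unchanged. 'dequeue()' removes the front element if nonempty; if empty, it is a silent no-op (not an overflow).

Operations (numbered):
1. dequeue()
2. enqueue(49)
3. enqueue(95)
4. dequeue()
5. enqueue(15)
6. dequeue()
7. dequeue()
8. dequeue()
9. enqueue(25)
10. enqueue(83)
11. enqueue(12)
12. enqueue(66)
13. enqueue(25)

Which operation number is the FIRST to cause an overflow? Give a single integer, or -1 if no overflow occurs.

1. dequeue(): empty, no-op, size=0
2. enqueue(49): size=1
3. enqueue(95): size=2
4. dequeue(): size=1
5. enqueue(15): size=2
6. dequeue(): size=1
7. dequeue(): size=0
8. dequeue(): empty, no-op, size=0
9. enqueue(25): size=1
10. enqueue(83): size=2
11. enqueue(12): size=3
12. enqueue(66): size=3=cap → OVERFLOW (fail)
13. enqueue(25): size=3=cap → OVERFLOW (fail)

Answer: 12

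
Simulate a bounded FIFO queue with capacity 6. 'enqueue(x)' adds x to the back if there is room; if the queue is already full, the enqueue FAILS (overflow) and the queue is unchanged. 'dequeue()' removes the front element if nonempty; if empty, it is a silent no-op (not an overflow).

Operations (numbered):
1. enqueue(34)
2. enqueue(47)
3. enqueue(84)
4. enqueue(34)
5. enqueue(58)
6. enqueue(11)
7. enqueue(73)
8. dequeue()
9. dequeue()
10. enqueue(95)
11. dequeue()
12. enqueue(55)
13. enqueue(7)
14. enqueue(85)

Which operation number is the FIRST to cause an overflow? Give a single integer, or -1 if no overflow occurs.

1. enqueue(34): size=1
2. enqueue(47): size=2
3. enqueue(84): size=3
4. enqueue(34): size=4
5. enqueue(58): size=5
6. enqueue(11): size=6
7. enqueue(73): size=6=cap → OVERFLOW (fail)
8. dequeue(): size=5
9. dequeue(): size=4
10. enqueue(95): size=5
11. dequeue(): size=4
12. enqueue(55): size=5
13. enqueue(7): size=6
14. enqueue(85): size=6=cap → OVERFLOW (fail)

Answer: 7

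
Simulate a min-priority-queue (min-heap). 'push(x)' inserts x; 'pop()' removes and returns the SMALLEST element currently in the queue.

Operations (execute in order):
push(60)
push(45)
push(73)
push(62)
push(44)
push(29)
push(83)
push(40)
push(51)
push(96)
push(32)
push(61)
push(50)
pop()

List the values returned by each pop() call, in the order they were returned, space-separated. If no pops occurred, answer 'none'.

push(60): heap contents = [60]
push(45): heap contents = [45, 60]
push(73): heap contents = [45, 60, 73]
push(62): heap contents = [45, 60, 62, 73]
push(44): heap contents = [44, 45, 60, 62, 73]
push(29): heap contents = [29, 44, 45, 60, 62, 73]
push(83): heap contents = [29, 44, 45, 60, 62, 73, 83]
push(40): heap contents = [29, 40, 44, 45, 60, 62, 73, 83]
push(51): heap contents = [29, 40, 44, 45, 51, 60, 62, 73, 83]
push(96): heap contents = [29, 40, 44, 45, 51, 60, 62, 73, 83, 96]
push(32): heap contents = [29, 32, 40, 44, 45, 51, 60, 62, 73, 83, 96]
push(61): heap contents = [29, 32, 40, 44, 45, 51, 60, 61, 62, 73, 83, 96]
push(50): heap contents = [29, 32, 40, 44, 45, 50, 51, 60, 61, 62, 73, 83, 96]
pop() → 29: heap contents = [32, 40, 44, 45, 50, 51, 60, 61, 62, 73, 83, 96]

Answer: 29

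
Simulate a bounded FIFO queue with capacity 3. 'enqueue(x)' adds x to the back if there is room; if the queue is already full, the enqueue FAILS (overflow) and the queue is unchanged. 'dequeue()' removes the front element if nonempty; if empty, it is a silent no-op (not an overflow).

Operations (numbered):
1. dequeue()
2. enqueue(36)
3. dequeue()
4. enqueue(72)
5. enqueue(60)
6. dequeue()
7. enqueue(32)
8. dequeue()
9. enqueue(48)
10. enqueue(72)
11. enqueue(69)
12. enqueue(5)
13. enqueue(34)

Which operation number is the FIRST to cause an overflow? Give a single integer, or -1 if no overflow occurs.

Answer: 11

Derivation:
1. dequeue(): empty, no-op, size=0
2. enqueue(36): size=1
3. dequeue(): size=0
4. enqueue(72): size=1
5. enqueue(60): size=2
6. dequeue(): size=1
7. enqueue(32): size=2
8. dequeue(): size=1
9. enqueue(48): size=2
10. enqueue(72): size=3
11. enqueue(69): size=3=cap → OVERFLOW (fail)
12. enqueue(5): size=3=cap → OVERFLOW (fail)
13. enqueue(34): size=3=cap → OVERFLOW (fail)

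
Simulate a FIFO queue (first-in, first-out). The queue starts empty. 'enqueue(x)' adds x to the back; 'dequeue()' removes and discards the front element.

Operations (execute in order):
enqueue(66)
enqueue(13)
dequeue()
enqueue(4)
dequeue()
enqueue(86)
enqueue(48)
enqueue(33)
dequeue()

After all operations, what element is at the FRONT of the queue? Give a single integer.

Answer: 86

Derivation:
enqueue(66): queue = [66]
enqueue(13): queue = [66, 13]
dequeue(): queue = [13]
enqueue(4): queue = [13, 4]
dequeue(): queue = [4]
enqueue(86): queue = [4, 86]
enqueue(48): queue = [4, 86, 48]
enqueue(33): queue = [4, 86, 48, 33]
dequeue(): queue = [86, 48, 33]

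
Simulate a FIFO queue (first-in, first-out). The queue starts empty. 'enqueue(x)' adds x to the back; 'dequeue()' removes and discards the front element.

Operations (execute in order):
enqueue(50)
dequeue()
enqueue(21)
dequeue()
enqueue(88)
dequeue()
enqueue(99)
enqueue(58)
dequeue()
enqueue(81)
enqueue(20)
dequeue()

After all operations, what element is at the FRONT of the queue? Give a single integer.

enqueue(50): queue = [50]
dequeue(): queue = []
enqueue(21): queue = [21]
dequeue(): queue = []
enqueue(88): queue = [88]
dequeue(): queue = []
enqueue(99): queue = [99]
enqueue(58): queue = [99, 58]
dequeue(): queue = [58]
enqueue(81): queue = [58, 81]
enqueue(20): queue = [58, 81, 20]
dequeue(): queue = [81, 20]

Answer: 81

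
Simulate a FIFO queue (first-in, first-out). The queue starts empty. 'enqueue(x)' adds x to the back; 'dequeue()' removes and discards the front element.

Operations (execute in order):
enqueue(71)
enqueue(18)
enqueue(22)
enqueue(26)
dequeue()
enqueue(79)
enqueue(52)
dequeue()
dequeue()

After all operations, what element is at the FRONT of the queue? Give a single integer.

enqueue(71): queue = [71]
enqueue(18): queue = [71, 18]
enqueue(22): queue = [71, 18, 22]
enqueue(26): queue = [71, 18, 22, 26]
dequeue(): queue = [18, 22, 26]
enqueue(79): queue = [18, 22, 26, 79]
enqueue(52): queue = [18, 22, 26, 79, 52]
dequeue(): queue = [22, 26, 79, 52]
dequeue(): queue = [26, 79, 52]

Answer: 26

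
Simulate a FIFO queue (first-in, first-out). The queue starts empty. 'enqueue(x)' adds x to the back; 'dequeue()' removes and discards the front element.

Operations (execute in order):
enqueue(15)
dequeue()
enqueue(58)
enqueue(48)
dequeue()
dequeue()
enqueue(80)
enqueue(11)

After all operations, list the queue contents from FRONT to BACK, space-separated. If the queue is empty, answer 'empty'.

Answer: 80 11

Derivation:
enqueue(15): [15]
dequeue(): []
enqueue(58): [58]
enqueue(48): [58, 48]
dequeue(): [48]
dequeue(): []
enqueue(80): [80]
enqueue(11): [80, 11]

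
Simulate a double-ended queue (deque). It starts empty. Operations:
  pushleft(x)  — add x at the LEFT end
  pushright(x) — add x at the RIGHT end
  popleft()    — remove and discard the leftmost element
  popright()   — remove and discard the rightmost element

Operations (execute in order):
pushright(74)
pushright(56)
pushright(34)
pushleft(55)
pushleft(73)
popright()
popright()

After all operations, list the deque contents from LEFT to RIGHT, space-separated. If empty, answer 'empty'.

pushright(74): [74]
pushright(56): [74, 56]
pushright(34): [74, 56, 34]
pushleft(55): [55, 74, 56, 34]
pushleft(73): [73, 55, 74, 56, 34]
popright(): [73, 55, 74, 56]
popright(): [73, 55, 74]

Answer: 73 55 74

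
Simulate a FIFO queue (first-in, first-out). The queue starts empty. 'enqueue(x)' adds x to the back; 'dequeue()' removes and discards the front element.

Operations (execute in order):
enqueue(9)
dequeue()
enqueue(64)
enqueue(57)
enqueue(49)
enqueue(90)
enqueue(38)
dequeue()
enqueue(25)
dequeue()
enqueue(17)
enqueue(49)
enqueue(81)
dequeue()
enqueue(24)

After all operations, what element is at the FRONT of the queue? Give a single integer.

Answer: 90

Derivation:
enqueue(9): queue = [9]
dequeue(): queue = []
enqueue(64): queue = [64]
enqueue(57): queue = [64, 57]
enqueue(49): queue = [64, 57, 49]
enqueue(90): queue = [64, 57, 49, 90]
enqueue(38): queue = [64, 57, 49, 90, 38]
dequeue(): queue = [57, 49, 90, 38]
enqueue(25): queue = [57, 49, 90, 38, 25]
dequeue(): queue = [49, 90, 38, 25]
enqueue(17): queue = [49, 90, 38, 25, 17]
enqueue(49): queue = [49, 90, 38, 25, 17, 49]
enqueue(81): queue = [49, 90, 38, 25, 17, 49, 81]
dequeue(): queue = [90, 38, 25, 17, 49, 81]
enqueue(24): queue = [90, 38, 25, 17, 49, 81, 24]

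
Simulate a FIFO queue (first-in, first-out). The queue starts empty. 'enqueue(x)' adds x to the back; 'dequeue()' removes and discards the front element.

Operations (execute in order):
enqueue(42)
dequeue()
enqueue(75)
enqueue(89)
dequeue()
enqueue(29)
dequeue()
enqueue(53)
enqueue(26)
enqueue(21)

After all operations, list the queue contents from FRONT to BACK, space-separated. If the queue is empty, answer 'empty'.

enqueue(42): [42]
dequeue(): []
enqueue(75): [75]
enqueue(89): [75, 89]
dequeue(): [89]
enqueue(29): [89, 29]
dequeue(): [29]
enqueue(53): [29, 53]
enqueue(26): [29, 53, 26]
enqueue(21): [29, 53, 26, 21]

Answer: 29 53 26 21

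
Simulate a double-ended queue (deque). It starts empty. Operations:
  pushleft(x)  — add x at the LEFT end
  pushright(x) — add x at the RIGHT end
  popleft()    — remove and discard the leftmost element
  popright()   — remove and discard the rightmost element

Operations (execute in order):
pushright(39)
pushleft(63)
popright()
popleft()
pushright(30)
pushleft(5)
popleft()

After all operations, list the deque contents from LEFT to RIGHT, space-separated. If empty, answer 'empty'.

Answer: 30

Derivation:
pushright(39): [39]
pushleft(63): [63, 39]
popright(): [63]
popleft(): []
pushright(30): [30]
pushleft(5): [5, 30]
popleft(): [30]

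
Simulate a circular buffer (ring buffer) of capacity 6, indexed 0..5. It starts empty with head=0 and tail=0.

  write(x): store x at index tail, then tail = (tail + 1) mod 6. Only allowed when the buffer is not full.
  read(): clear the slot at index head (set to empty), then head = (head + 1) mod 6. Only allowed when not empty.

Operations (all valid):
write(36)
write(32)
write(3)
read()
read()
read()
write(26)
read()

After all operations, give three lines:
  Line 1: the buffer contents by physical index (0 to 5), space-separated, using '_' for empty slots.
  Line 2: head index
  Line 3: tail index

Answer: _ _ _ _ _ _
4
4

Derivation:
write(36): buf=[36 _ _ _ _ _], head=0, tail=1, size=1
write(32): buf=[36 32 _ _ _ _], head=0, tail=2, size=2
write(3): buf=[36 32 3 _ _ _], head=0, tail=3, size=3
read(): buf=[_ 32 3 _ _ _], head=1, tail=3, size=2
read(): buf=[_ _ 3 _ _ _], head=2, tail=3, size=1
read(): buf=[_ _ _ _ _ _], head=3, tail=3, size=0
write(26): buf=[_ _ _ 26 _ _], head=3, tail=4, size=1
read(): buf=[_ _ _ _ _ _], head=4, tail=4, size=0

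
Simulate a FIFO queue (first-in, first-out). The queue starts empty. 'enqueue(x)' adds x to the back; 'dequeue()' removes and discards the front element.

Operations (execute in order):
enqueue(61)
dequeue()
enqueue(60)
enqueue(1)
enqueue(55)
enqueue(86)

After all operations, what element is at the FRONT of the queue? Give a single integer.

Answer: 60

Derivation:
enqueue(61): queue = [61]
dequeue(): queue = []
enqueue(60): queue = [60]
enqueue(1): queue = [60, 1]
enqueue(55): queue = [60, 1, 55]
enqueue(86): queue = [60, 1, 55, 86]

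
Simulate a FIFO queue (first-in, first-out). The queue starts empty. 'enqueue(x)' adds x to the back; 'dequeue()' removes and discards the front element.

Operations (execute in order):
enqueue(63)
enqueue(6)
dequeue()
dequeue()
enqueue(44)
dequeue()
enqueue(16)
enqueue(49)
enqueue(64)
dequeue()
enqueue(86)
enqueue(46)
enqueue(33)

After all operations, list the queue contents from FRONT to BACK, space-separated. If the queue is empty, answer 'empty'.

Answer: 49 64 86 46 33

Derivation:
enqueue(63): [63]
enqueue(6): [63, 6]
dequeue(): [6]
dequeue(): []
enqueue(44): [44]
dequeue(): []
enqueue(16): [16]
enqueue(49): [16, 49]
enqueue(64): [16, 49, 64]
dequeue(): [49, 64]
enqueue(86): [49, 64, 86]
enqueue(46): [49, 64, 86, 46]
enqueue(33): [49, 64, 86, 46, 33]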